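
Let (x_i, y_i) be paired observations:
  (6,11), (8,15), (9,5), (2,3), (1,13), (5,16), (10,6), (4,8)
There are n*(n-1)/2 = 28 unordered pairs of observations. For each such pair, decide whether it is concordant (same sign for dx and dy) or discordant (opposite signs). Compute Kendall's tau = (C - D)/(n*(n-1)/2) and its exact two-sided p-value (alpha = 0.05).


Step 1: Enumerate the 28 unordered pairs (i,j) with i<j and classify each by sign(x_j-x_i) * sign(y_j-y_i).
  (1,2):dx=+2,dy=+4->C; (1,3):dx=+3,dy=-6->D; (1,4):dx=-4,dy=-8->C; (1,5):dx=-5,dy=+2->D
  (1,6):dx=-1,dy=+5->D; (1,7):dx=+4,dy=-5->D; (1,8):dx=-2,dy=-3->C; (2,3):dx=+1,dy=-10->D
  (2,4):dx=-6,dy=-12->C; (2,5):dx=-7,dy=-2->C; (2,6):dx=-3,dy=+1->D; (2,7):dx=+2,dy=-9->D
  (2,8):dx=-4,dy=-7->C; (3,4):dx=-7,dy=-2->C; (3,5):dx=-8,dy=+8->D; (3,6):dx=-4,dy=+11->D
  (3,7):dx=+1,dy=+1->C; (3,8):dx=-5,dy=+3->D; (4,5):dx=-1,dy=+10->D; (4,6):dx=+3,dy=+13->C
  (4,7):dx=+8,dy=+3->C; (4,8):dx=+2,dy=+5->C; (5,6):dx=+4,dy=+3->C; (5,7):dx=+9,dy=-7->D
  (5,8):dx=+3,dy=-5->D; (6,7):dx=+5,dy=-10->D; (6,8):dx=-1,dy=-8->C; (7,8):dx=-6,dy=+2->D
Step 2: C = 13, D = 15, total pairs = 28.
Step 3: tau = (C - D)/(n(n-1)/2) = (13 - 15)/28 = -0.071429.
Step 4: Exact two-sided p-value (enumerate n! = 40320 permutations of y under H0): p = 0.904861.
Step 5: alpha = 0.05. fail to reject H0.

tau_b = -0.0714 (C=13, D=15), p = 0.904861, fail to reject H0.


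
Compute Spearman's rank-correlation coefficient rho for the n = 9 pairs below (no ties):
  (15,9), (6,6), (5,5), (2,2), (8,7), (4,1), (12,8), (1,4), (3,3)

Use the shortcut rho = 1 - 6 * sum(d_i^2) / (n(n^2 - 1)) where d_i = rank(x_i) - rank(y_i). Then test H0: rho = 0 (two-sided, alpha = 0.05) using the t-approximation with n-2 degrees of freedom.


Step 1: Rank x and y separately (midranks; no ties here).
rank(x): 15->9, 6->6, 5->5, 2->2, 8->7, 4->4, 12->8, 1->1, 3->3
rank(y): 9->9, 6->6, 5->5, 2->2, 7->7, 1->1, 8->8, 4->4, 3->3
Step 2: d_i = R_x(i) - R_y(i); compute d_i^2.
  (9-9)^2=0, (6-6)^2=0, (5-5)^2=0, (2-2)^2=0, (7-7)^2=0, (4-1)^2=9, (8-8)^2=0, (1-4)^2=9, (3-3)^2=0
sum(d^2) = 18.
Step 3: rho = 1 - 6*18 / (9*(9^2 - 1)) = 1 - 108/720 = 0.850000.
Step 4: Under H0, t = rho * sqrt((n-2)/(1-rho^2)) = 4.2691 ~ t(7).
Step 5: Two-sided p-value from the t-distribution with 7 df = 0.003705.
Step 6: alpha = 0.05. reject H0.

rho = 0.8500, p = 0.003705, reject H0 at alpha = 0.05.


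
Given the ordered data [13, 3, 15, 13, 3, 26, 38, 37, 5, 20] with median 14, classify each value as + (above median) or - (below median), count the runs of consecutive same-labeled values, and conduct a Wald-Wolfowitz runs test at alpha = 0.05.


Step 1: Compute median = 14; label A = above, B = below.
Labels in order: BBABBAAABA  (n_A = 5, n_B = 5)
Step 2: Count runs R = 6.
Step 3: Under H0 (random ordering), E[R] = 2*n_A*n_B/(n_A+n_B) + 1 = 2*5*5/10 + 1 = 6.0000.
        Var[R] = 2*n_A*n_B*(2*n_A*n_B - n_A - n_B) / ((n_A+n_B)^2 * (n_A+n_B-1)) = 2000/900 = 2.2222.
        SD[R] = 1.4907.
Step 4: R = E[R], so z = 0 with no continuity correction.
Step 5: Two-sided p-value via normal approximation = 2*(1 - Phi(|z|)) = 1.000000.
Step 6: alpha = 0.05. fail to reject H0.

R = 6, z = 0.0000, p = 1.000000, fail to reject H0.


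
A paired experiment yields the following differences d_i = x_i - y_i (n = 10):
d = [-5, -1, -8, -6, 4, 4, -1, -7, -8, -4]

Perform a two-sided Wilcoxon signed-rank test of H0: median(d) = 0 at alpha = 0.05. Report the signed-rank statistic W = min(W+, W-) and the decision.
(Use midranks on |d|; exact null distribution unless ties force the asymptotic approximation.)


Step 1: Drop any zero differences (none here) and take |d_i|.
|d| = [5, 1, 8, 6, 4, 4, 1, 7, 8, 4]
Step 2: Midrank |d_i| (ties get averaged ranks).
ranks: |5|->6, |1|->1.5, |8|->9.5, |6|->7, |4|->4, |4|->4, |1|->1.5, |7|->8, |8|->9.5, |4|->4
Step 3: Attach original signs; sum ranks with positive sign and with negative sign.
W+ = 4 + 4 = 8
W- = 6 + 1.5 + 9.5 + 7 + 1.5 + 8 + 9.5 + 4 = 47
(Check: W+ + W- = 55 should equal n(n+1)/2 = 55.)
Step 4: Test statistic W = min(W+, W-) = 8.
Step 5: Ties in |d|, so use the tie-corrected normal approximation.
        E[W] = n(n+1)/4 = 10*11/4 = 27.5.
        Tie groups: |d|=1 (t=2), |d|=4 (t=3), |d|=8 (t=2); sum(t^3 - t) = 36.
        Var[W] = n(n+1)(2n+1)/24 - sum(t^3-t)/48 = 2310/24 - 36/48 = 95.5.
        z = (W - E[W]) / sqrt(Var[W]) = (8 - 27.5) / 9.7724 = -1.9954.
        Two-sided p = 2*Phi(z) = 0.045998.
Step 6: alpha = 0.05. reject H0.

W+ = 8, W- = 47, W = min = 8, p = 0.045998, reject H0.


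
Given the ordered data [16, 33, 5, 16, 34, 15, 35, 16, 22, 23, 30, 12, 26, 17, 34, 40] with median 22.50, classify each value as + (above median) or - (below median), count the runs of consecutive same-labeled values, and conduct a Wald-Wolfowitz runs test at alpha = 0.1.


Step 1: Compute median = 22.50; label A = above, B = below.
Labels in order: BABBABABBAABABAA  (n_A = 8, n_B = 8)
Step 2: Count runs R = 12.
Step 3: Under H0 (random ordering), E[R] = 2*n_A*n_B/(n_A+n_B) + 1 = 2*8*8/16 + 1 = 9.0000.
        Var[R] = 2*n_A*n_B*(2*n_A*n_B - n_A - n_B) / ((n_A+n_B)^2 * (n_A+n_B-1)) = 14336/3840 = 3.7333.
        SD[R] = 1.9322.
Step 4: Continuity-corrected z = (R - 0.5 - E[R]) / SD[R] = (12 - 0.5 - 9.0000) / 1.9322 = 1.2939.
Step 5: Two-sided p-value via normal approximation = 2*(1 - Phi(|z|)) = 0.195709.
Step 6: alpha = 0.1. fail to reject H0.

R = 12, z = 1.2939, p = 0.195709, fail to reject H0.


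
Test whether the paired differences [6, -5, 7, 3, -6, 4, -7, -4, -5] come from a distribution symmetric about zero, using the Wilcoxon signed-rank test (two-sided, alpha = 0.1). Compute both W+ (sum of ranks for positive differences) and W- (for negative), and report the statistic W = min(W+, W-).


Step 1: Drop any zero differences (none here) and take |d_i|.
|d| = [6, 5, 7, 3, 6, 4, 7, 4, 5]
Step 2: Midrank |d_i| (ties get averaged ranks).
ranks: |6|->6.5, |5|->4.5, |7|->8.5, |3|->1, |6|->6.5, |4|->2.5, |7|->8.5, |4|->2.5, |5|->4.5
Step 3: Attach original signs; sum ranks with positive sign and with negative sign.
W+ = 6.5 + 8.5 + 1 + 2.5 = 18.5
W- = 4.5 + 6.5 + 8.5 + 2.5 + 4.5 = 26.5
(Check: W+ + W- = 45 should equal n(n+1)/2 = 45.)
Step 4: Test statistic W = min(W+, W-) = 18.5.
Step 5: Ties in |d|, so use the tie-corrected normal approximation.
        E[W] = n(n+1)/4 = 9*10/4 = 22.5.
        Tie groups: |d|=4 (t=2), |d|=5 (t=2), |d|=6 (t=2), |d|=7 (t=2); sum(t^3 - t) = 24.
        Var[W] = n(n+1)(2n+1)/24 - sum(t^3-t)/48 = 1710/24 - 24/48 = 70.75.
        z = (W - E[W]) / sqrt(Var[W]) = (18.5 - 22.5) / 8.4113 = -0.4756.
        Two-sided p = 2*Phi(z) = 0.634395.
Step 6: alpha = 0.1. fail to reject H0.

W+ = 18.5, W- = 26.5, W = min = 18.5, p = 0.634395, fail to reject H0.


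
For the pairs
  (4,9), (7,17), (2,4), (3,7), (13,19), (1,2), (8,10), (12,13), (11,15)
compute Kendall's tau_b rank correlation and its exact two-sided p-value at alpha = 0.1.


Step 1: Enumerate the 36 unordered pairs (i,j) with i<j and classify each by sign(x_j-x_i) * sign(y_j-y_i).
  (1,2):dx=+3,dy=+8->C; (1,3):dx=-2,dy=-5->C; (1,4):dx=-1,dy=-2->C; (1,5):dx=+9,dy=+10->C
  (1,6):dx=-3,dy=-7->C; (1,7):dx=+4,dy=+1->C; (1,8):dx=+8,dy=+4->C; (1,9):dx=+7,dy=+6->C
  (2,3):dx=-5,dy=-13->C; (2,4):dx=-4,dy=-10->C; (2,5):dx=+6,dy=+2->C; (2,6):dx=-6,dy=-15->C
  (2,7):dx=+1,dy=-7->D; (2,8):dx=+5,dy=-4->D; (2,9):dx=+4,dy=-2->D; (3,4):dx=+1,dy=+3->C
  (3,5):dx=+11,dy=+15->C; (3,6):dx=-1,dy=-2->C; (3,7):dx=+6,dy=+6->C; (3,8):dx=+10,dy=+9->C
  (3,9):dx=+9,dy=+11->C; (4,5):dx=+10,dy=+12->C; (4,6):dx=-2,dy=-5->C; (4,7):dx=+5,dy=+3->C
  (4,8):dx=+9,dy=+6->C; (4,9):dx=+8,dy=+8->C; (5,6):dx=-12,dy=-17->C; (5,7):dx=-5,dy=-9->C
  (5,8):dx=-1,dy=-6->C; (5,9):dx=-2,dy=-4->C; (6,7):dx=+7,dy=+8->C; (6,8):dx=+11,dy=+11->C
  (6,9):dx=+10,dy=+13->C; (7,8):dx=+4,dy=+3->C; (7,9):dx=+3,dy=+5->C; (8,9):dx=-1,dy=+2->D
Step 2: C = 32, D = 4, total pairs = 36.
Step 3: tau = (C - D)/(n(n-1)/2) = (32 - 4)/36 = 0.777778.
Step 4: Exact two-sided p-value (enumerate n! = 362880 permutations of y under H0): p = 0.002425.
Step 5: alpha = 0.1. reject H0.

tau_b = 0.7778 (C=32, D=4), p = 0.002425, reject H0.


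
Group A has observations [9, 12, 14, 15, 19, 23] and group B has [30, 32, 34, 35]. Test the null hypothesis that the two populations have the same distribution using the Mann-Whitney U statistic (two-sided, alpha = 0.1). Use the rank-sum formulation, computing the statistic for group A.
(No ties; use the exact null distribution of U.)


Step 1: Combine and sort all 10 observations; assign midranks.
sorted (value, group): (9,X), (12,X), (14,X), (15,X), (19,X), (23,X), (30,Y), (32,Y), (34,Y), (35,Y)
ranks: 9->1, 12->2, 14->3, 15->4, 19->5, 23->6, 30->7, 32->8, 34->9, 35->10
Step 2: Rank sum for X: R1 = 1 + 2 + 3 + 4 + 5 + 6 = 21.
Step 3: U_X = R1 - n1(n1+1)/2 = 21 - 6*7/2 = 21 - 21 = 0.
       U_Y = n1*n2 - U_X = 24 - 0 = 24.
Step 4: No ties, so the exact null distribution of U (based on enumerating the C(10,6) = 210 equally likely rank assignments) gives the two-sided p-value.
Step 5: p-value = 0.009524; compare to alpha = 0.1. reject H0.

U_X = 0, p = 0.009524, reject H0 at alpha = 0.1.


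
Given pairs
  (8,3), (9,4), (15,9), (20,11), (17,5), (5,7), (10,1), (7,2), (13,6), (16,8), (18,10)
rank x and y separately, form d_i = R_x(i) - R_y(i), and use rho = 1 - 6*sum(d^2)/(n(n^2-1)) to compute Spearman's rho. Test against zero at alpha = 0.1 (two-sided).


Step 1: Rank x and y separately (midranks; no ties here).
rank(x): 8->3, 9->4, 15->7, 20->11, 17->9, 5->1, 10->5, 7->2, 13->6, 16->8, 18->10
rank(y): 3->3, 4->4, 9->9, 11->11, 5->5, 7->7, 1->1, 2->2, 6->6, 8->8, 10->10
Step 2: d_i = R_x(i) - R_y(i); compute d_i^2.
  (3-3)^2=0, (4-4)^2=0, (7-9)^2=4, (11-11)^2=0, (9-5)^2=16, (1-7)^2=36, (5-1)^2=16, (2-2)^2=0, (6-6)^2=0, (8-8)^2=0, (10-10)^2=0
sum(d^2) = 72.
Step 3: rho = 1 - 6*72 / (11*(11^2 - 1)) = 1 - 432/1320 = 0.672727.
Step 4: Under H0, t = rho * sqrt((n-2)/(1-rho^2)) = 2.7277 ~ t(9).
Step 5: Two-sided p-value from the t-distribution with 9 df = 0.023313.
Step 6: alpha = 0.1. reject H0.

rho = 0.6727, p = 0.023313, reject H0 at alpha = 0.1.


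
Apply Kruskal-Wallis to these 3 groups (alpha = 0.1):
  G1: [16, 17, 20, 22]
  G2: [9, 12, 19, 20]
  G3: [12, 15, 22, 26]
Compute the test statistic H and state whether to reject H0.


Step 1: Combine all N = 12 observations and assign midranks.
sorted (value, group, rank): (9,G2,1), (12,G2,2.5), (12,G3,2.5), (15,G3,4), (16,G1,5), (17,G1,6), (19,G2,7), (20,G1,8.5), (20,G2,8.5), (22,G1,10.5), (22,G3,10.5), (26,G3,12)
Step 2: Sum ranks within each group.
R_1 = 30 (n_1 = 4)
R_2 = 19 (n_2 = 4)
R_3 = 29 (n_3 = 4)
Step 3: H = 12/(N(N+1)) * sum(R_i^2/n_i) - 3(N+1)
     = 12/(12*13) * (30^2/4 + 19^2/4 + 29^2/4) - 3*13
     = 0.076923 * 525.5 - 39
     = 1.423077.
Step 4: Ties present; correction factor C = 1 - 18/(12^3 - 12) = 0.989510. Corrected H = 1.423077 / 0.989510 = 1.438163.
Step 5: Under H0, H ~ chi^2(2); p-value = 0.487200.
Step 6: alpha = 0.1. fail to reject H0.

H = 1.4382, df = 2, p = 0.487200, fail to reject H0.


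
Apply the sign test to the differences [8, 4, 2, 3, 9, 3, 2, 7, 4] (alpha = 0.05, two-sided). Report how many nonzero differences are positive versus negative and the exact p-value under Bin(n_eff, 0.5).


Step 1: Discard zero differences. Original n = 9; n_eff = number of nonzero differences = 9.
Nonzero differences (with sign): +8, +4, +2, +3, +9, +3, +2, +7, +4
Step 2: Count signs: positive = 9, negative = 0.
Step 3: Under H0: P(positive) = 0.5, so the number of positives S ~ Bin(9, 0.5).
Step 4: Two-sided exact p-value = sum of Bin(9,0.5) probabilities at or below the observed probability = 0.003906.
Step 5: alpha = 0.05. reject H0.

n_eff = 9, pos = 9, neg = 0, p = 0.003906, reject H0.


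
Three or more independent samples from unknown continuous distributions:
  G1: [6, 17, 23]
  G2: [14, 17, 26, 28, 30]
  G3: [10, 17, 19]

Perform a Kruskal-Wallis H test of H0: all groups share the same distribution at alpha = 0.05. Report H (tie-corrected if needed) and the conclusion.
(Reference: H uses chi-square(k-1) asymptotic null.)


Step 1: Combine all N = 11 observations and assign midranks.
sorted (value, group, rank): (6,G1,1), (10,G3,2), (14,G2,3), (17,G1,5), (17,G2,5), (17,G3,5), (19,G3,7), (23,G1,8), (26,G2,9), (28,G2,10), (30,G2,11)
Step 2: Sum ranks within each group.
R_1 = 14 (n_1 = 3)
R_2 = 38 (n_2 = 5)
R_3 = 14 (n_3 = 3)
Step 3: H = 12/(N(N+1)) * sum(R_i^2/n_i) - 3(N+1)
     = 12/(11*12) * (14^2/3 + 38^2/5 + 14^2/3) - 3*12
     = 0.090909 * 419.467 - 36
     = 2.133333.
Step 4: Ties present; correction factor C = 1 - 24/(11^3 - 11) = 0.981818. Corrected H = 2.133333 / 0.981818 = 2.172840.
Step 5: Under H0, H ~ chi^2(2); p-value = 0.337422.
Step 6: alpha = 0.05. fail to reject H0.

H = 2.1728, df = 2, p = 0.337422, fail to reject H0.


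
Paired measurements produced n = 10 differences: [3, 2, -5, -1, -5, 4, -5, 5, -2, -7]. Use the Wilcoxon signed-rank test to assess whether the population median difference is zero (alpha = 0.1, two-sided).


Step 1: Drop any zero differences (none here) and take |d_i|.
|d| = [3, 2, 5, 1, 5, 4, 5, 5, 2, 7]
Step 2: Midrank |d_i| (ties get averaged ranks).
ranks: |3|->4, |2|->2.5, |5|->7.5, |1|->1, |5|->7.5, |4|->5, |5|->7.5, |5|->7.5, |2|->2.5, |7|->10
Step 3: Attach original signs; sum ranks with positive sign and with negative sign.
W+ = 4 + 2.5 + 5 + 7.5 = 19
W- = 7.5 + 1 + 7.5 + 7.5 + 2.5 + 10 = 36
(Check: W+ + W- = 55 should equal n(n+1)/2 = 55.)
Step 4: Test statistic W = min(W+, W-) = 19.
Step 5: Ties in |d|, so use the tie-corrected normal approximation.
        E[W] = n(n+1)/4 = 10*11/4 = 27.5.
        Tie groups: |d|=2 (t=2), |d|=5 (t=4); sum(t^3 - t) = 66.
        Var[W] = n(n+1)(2n+1)/24 - sum(t^3-t)/48 = 2310/24 - 66/48 = 94.875.
        z = (W - E[W]) / sqrt(Var[W]) = (19 - 27.5) / 9.7404 = -0.8727.
        Two-sided p = 2*Phi(z) = 0.382851.
Step 6: alpha = 0.1. fail to reject H0.

W+ = 19, W- = 36, W = min = 19, p = 0.382851, fail to reject H0.


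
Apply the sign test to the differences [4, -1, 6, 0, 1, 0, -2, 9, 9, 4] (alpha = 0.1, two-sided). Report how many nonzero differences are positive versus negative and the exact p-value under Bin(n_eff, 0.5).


Step 1: Discard zero differences. Original n = 10; n_eff = number of nonzero differences = 8.
Nonzero differences (with sign): +4, -1, +6, +1, -2, +9, +9, +4
Step 2: Count signs: positive = 6, negative = 2.
Step 3: Under H0: P(positive) = 0.5, so the number of positives S ~ Bin(8, 0.5).
Step 4: Two-sided exact p-value = sum of Bin(8,0.5) probabilities at or below the observed probability = 0.289062.
Step 5: alpha = 0.1. fail to reject H0.

n_eff = 8, pos = 6, neg = 2, p = 0.289062, fail to reject H0.


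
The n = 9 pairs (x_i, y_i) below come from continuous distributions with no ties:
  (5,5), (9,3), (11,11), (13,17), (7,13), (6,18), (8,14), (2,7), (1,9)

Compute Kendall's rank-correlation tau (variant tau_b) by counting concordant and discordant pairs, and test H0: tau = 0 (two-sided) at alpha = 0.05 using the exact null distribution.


Step 1: Enumerate the 36 unordered pairs (i,j) with i<j and classify each by sign(x_j-x_i) * sign(y_j-y_i).
  (1,2):dx=+4,dy=-2->D; (1,3):dx=+6,dy=+6->C; (1,4):dx=+8,dy=+12->C; (1,5):dx=+2,dy=+8->C
  (1,6):dx=+1,dy=+13->C; (1,7):dx=+3,dy=+9->C; (1,8):dx=-3,dy=+2->D; (1,9):dx=-4,dy=+4->D
  (2,3):dx=+2,dy=+8->C; (2,4):dx=+4,dy=+14->C; (2,5):dx=-2,dy=+10->D; (2,6):dx=-3,dy=+15->D
  (2,7):dx=-1,dy=+11->D; (2,8):dx=-7,dy=+4->D; (2,9):dx=-8,dy=+6->D; (3,4):dx=+2,dy=+6->C
  (3,5):dx=-4,dy=+2->D; (3,6):dx=-5,dy=+7->D; (3,7):dx=-3,dy=+3->D; (3,8):dx=-9,dy=-4->C
  (3,9):dx=-10,dy=-2->C; (4,5):dx=-6,dy=-4->C; (4,6):dx=-7,dy=+1->D; (4,7):dx=-5,dy=-3->C
  (4,8):dx=-11,dy=-10->C; (4,9):dx=-12,dy=-8->C; (5,6):dx=-1,dy=+5->D; (5,7):dx=+1,dy=+1->C
  (5,8):dx=-5,dy=-6->C; (5,9):dx=-6,dy=-4->C; (6,7):dx=+2,dy=-4->D; (6,8):dx=-4,dy=-11->C
  (6,9):dx=-5,dy=-9->C; (7,8):dx=-6,dy=-7->C; (7,9):dx=-7,dy=-5->C; (8,9):dx=-1,dy=+2->D
Step 2: C = 21, D = 15, total pairs = 36.
Step 3: tau = (C - D)/(n(n-1)/2) = (21 - 15)/36 = 0.166667.
Step 4: Exact two-sided p-value (enumerate n! = 362880 permutations of y under H0): p = 0.612202.
Step 5: alpha = 0.05. fail to reject H0.

tau_b = 0.1667 (C=21, D=15), p = 0.612202, fail to reject H0.


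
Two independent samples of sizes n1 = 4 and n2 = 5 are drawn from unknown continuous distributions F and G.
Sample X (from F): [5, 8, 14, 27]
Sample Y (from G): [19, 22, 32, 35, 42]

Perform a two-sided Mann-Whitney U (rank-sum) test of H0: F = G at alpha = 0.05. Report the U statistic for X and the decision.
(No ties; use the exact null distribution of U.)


Step 1: Combine and sort all 9 observations; assign midranks.
sorted (value, group): (5,X), (8,X), (14,X), (19,Y), (22,Y), (27,X), (32,Y), (35,Y), (42,Y)
ranks: 5->1, 8->2, 14->3, 19->4, 22->5, 27->6, 32->7, 35->8, 42->9
Step 2: Rank sum for X: R1 = 1 + 2 + 3 + 6 = 12.
Step 3: U_X = R1 - n1(n1+1)/2 = 12 - 4*5/2 = 12 - 10 = 2.
       U_Y = n1*n2 - U_X = 20 - 2 = 18.
Step 4: No ties, so the exact null distribution of U (based on enumerating the C(9,4) = 126 equally likely rank assignments) gives the two-sided p-value.
Step 5: p-value = 0.063492; compare to alpha = 0.05. fail to reject H0.

U_X = 2, p = 0.063492, fail to reject H0 at alpha = 0.05.


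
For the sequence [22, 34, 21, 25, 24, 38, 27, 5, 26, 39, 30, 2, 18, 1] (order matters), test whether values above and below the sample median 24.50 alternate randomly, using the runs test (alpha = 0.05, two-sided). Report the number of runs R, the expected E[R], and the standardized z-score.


Step 1: Compute median = 24.50; label A = above, B = below.
Labels in order: BABABAABAAABBB  (n_A = 7, n_B = 7)
Step 2: Count runs R = 9.
Step 3: Under H0 (random ordering), E[R] = 2*n_A*n_B/(n_A+n_B) + 1 = 2*7*7/14 + 1 = 8.0000.
        Var[R] = 2*n_A*n_B*(2*n_A*n_B - n_A - n_B) / ((n_A+n_B)^2 * (n_A+n_B-1)) = 8232/2548 = 3.2308.
        SD[R] = 1.7974.
Step 4: Continuity-corrected z = (R - 0.5 - E[R]) / SD[R] = (9 - 0.5 - 8.0000) / 1.7974 = 0.2782.
Step 5: Two-sided p-value via normal approximation = 2*(1 - Phi(|z|)) = 0.780879.
Step 6: alpha = 0.05. fail to reject H0.

R = 9, z = 0.2782, p = 0.780879, fail to reject H0.


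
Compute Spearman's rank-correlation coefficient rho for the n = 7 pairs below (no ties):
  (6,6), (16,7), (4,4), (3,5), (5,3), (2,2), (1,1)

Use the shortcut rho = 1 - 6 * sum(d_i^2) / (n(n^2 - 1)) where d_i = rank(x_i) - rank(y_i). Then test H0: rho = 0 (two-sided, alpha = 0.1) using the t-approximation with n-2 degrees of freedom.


Step 1: Rank x and y separately (midranks; no ties here).
rank(x): 6->6, 16->7, 4->4, 3->3, 5->5, 2->2, 1->1
rank(y): 6->6, 7->7, 4->4, 5->5, 3->3, 2->2, 1->1
Step 2: d_i = R_x(i) - R_y(i); compute d_i^2.
  (6-6)^2=0, (7-7)^2=0, (4-4)^2=0, (3-5)^2=4, (5-3)^2=4, (2-2)^2=0, (1-1)^2=0
sum(d^2) = 8.
Step 3: rho = 1 - 6*8 / (7*(7^2 - 1)) = 1 - 48/336 = 0.857143.
Step 4: Under H0, t = rho * sqrt((n-2)/(1-rho^2)) = 3.7210 ~ t(5).
Step 5: Two-sided p-value from the t-distribution with 5 df = 0.013697.
Step 6: alpha = 0.1. reject H0.

rho = 0.8571, p = 0.013697, reject H0 at alpha = 0.1.


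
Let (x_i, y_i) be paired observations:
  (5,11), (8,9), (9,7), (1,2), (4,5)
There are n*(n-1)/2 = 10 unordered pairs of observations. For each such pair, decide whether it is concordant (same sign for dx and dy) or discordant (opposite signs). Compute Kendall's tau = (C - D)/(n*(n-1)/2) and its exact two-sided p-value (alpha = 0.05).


Step 1: Enumerate the 10 unordered pairs (i,j) with i<j and classify each by sign(x_j-x_i) * sign(y_j-y_i).
  (1,2):dx=+3,dy=-2->D; (1,3):dx=+4,dy=-4->D; (1,4):dx=-4,dy=-9->C; (1,5):dx=-1,dy=-6->C
  (2,3):dx=+1,dy=-2->D; (2,4):dx=-7,dy=-7->C; (2,5):dx=-4,dy=-4->C; (3,4):dx=-8,dy=-5->C
  (3,5):dx=-5,dy=-2->C; (4,5):dx=+3,dy=+3->C
Step 2: C = 7, D = 3, total pairs = 10.
Step 3: tau = (C - D)/(n(n-1)/2) = (7 - 3)/10 = 0.400000.
Step 4: Exact two-sided p-value (enumerate n! = 120 permutations of y under H0): p = 0.483333.
Step 5: alpha = 0.05. fail to reject H0.

tau_b = 0.4000 (C=7, D=3), p = 0.483333, fail to reject H0.


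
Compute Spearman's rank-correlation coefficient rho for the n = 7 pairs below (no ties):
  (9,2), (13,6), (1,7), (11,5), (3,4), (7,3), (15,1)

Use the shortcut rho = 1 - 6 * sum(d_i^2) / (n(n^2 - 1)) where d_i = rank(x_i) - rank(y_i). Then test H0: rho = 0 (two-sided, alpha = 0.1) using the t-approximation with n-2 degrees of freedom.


Step 1: Rank x and y separately (midranks; no ties here).
rank(x): 9->4, 13->6, 1->1, 11->5, 3->2, 7->3, 15->7
rank(y): 2->2, 6->6, 7->7, 5->5, 4->4, 3->3, 1->1
Step 2: d_i = R_x(i) - R_y(i); compute d_i^2.
  (4-2)^2=4, (6-6)^2=0, (1-7)^2=36, (5-5)^2=0, (2-4)^2=4, (3-3)^2=0, (7-1)^2=36
sum(d^2) = 80.
Step 3: rho = 1 - 6*80 / (7*(7^2 - 1)) = 1 - 480/336 = -0.428571.
Step 4: Under H0, t = rho * sqrt((n-2)/(1-rho^2)) = -1.0607 ~ t(5).
Step 5: Two-sided p-value from the t-distribution with 5 df = 0.337368.
Step 6: alpha = 0.1. fail to reject H0.

rho = -0.4286, p = 0.337368, fail to reject H0 at alpha = 0.1.


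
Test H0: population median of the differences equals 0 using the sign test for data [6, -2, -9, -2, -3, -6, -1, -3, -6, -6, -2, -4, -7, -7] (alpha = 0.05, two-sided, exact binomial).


Step 1: Discard zero differences. Original n = 14; n_eff = number of nonzero differences = 14.
Nonzero differences (with sign): +6, -2, -9, -2, -3, -6, -1, -3, -6, -6, -2, -4, -7, -7
Step 2: Count signs: positive = 1, negative = 13.
Step 3: Under H0: P(positive) = 0.5, so the number of positives S ~ Bin(14, 0.5).
Step 4: Two-sided exact p-value = sum of Bin(14,0.5) probabilities at or below the observed probability = 0.001831.
Step 5: alpha = 0.05. reject H0.

n_eff = 14, pos = 1, neg = 13, p = 0.001831, reject H0.


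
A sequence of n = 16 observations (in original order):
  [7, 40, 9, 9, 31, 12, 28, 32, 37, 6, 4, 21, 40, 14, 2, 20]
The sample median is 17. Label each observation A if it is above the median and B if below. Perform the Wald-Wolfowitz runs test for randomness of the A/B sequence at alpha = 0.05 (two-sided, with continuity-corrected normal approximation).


Step 1: Compute median = 17; label A = above, B = below.
Labels in order: BABBABAAABBAABBA  (n_A = 8, n_B = 8)
Step 2: Count runs R = 10.
Step 3: Under H0 (random ordering), E[R] = 2*n_A*n_B/(n_A+n_B) + 1 = 2*8*8/16 + 1 = 9.0000.
        Var[R] = 2*n_A*n_B*(2*n_A*n_B - n_A - n_B) / ((n_A+n_B)^2 * (n_A+n_B-1)) = 14336/3840 = 3.7333.
        SD[R] = 1.9322.
Step 4: Continuity-corrected z = (R - 0.5 - E[R]) / SD[R] = (10 - 0.5 - 9.0000) / 1.9322 = 0.2588.
Step 5: Two-sided p-value via normal approximation = 2*(1 - Phi(|z|)) = 0.795809.
Step 6: alpha = 0.05. fail to reject H0.

R = 10, z = 0.2588, p = 0.795809, fail to reject H0.


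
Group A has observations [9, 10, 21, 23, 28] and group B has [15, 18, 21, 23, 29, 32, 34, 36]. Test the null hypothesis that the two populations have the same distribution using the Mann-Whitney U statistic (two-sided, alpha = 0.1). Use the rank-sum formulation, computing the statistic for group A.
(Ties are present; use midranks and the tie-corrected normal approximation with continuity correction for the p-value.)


Step 1: Combine and sort all 13 observations; assign midranks.
sorted (value, group): (9,X), (10,X), (15,Y), (18,Y), (21,X), (21,Y), (23,X), (23,Y), (28,X), (29,Y), (32,Y), (34,Y), (36,Y)
ranks: 9->1, 10->2, 15->3, 18->4, 21->5.5, 21->5.5, 23->7.5, 23->7.5, 28->9, 29->10, 32->11, 34->12, 36->13
Step 2: Rank sum for X: R1 = 1 + 2 + 5.5 + 7.5 + 9 = 25.
Step 3: U_X = R1 - n1(n1+1)/2 = 25 - 5*6/2 = 25 - 15 = 10.
       U_Y = n1*n2 - U_X = 40 - 10 = 30.
Step 4: Ties are present, so use the tie-corrected normal approximation (with continuity correction) for the p-value.
Step 5: p-value = 0.163169; compare to alpha = 0.1. fail to reject H0.

U_X = 10, p = 0.163169, fail to reject H0 at alpha = 0.1.


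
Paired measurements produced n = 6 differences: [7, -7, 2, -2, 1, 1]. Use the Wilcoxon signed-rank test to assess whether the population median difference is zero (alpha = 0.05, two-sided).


Step 1: Drop any zero differences (none here) and take |d_i|.
|d| = [7, 7, 2, 2, 1, 1]
Step 2: Midrank |d_i| (ties get averaged ranks).
ranks: |7|->5.5, |7|->5.5, |2|->3.5, |2|->3.5, |1|->1.5, |1|->1.5
Step 3: Attach original signs; sum ranks with positive sign and with negative sign.
W+ = 5.5 + 3.5 + 1.5 + 1.5 = 12
W- = 5.5 + 3.5 = 9
(Check: W+ + W- = 21 should equal n(n+1)/2 = 21.)
Step 4: Test statistic W = min(W+, W-) = 9.
Step 5: Ties in |d|, so use the tie-corrected normal approximation.
        E[W] = n(n+1)/4 = 6*7/4 = 10.5.
        Tie groups: |d|=1 (t=2), |d|=2 (t=2), |d|=7 (t=2); sum(t^3 - t) = 18.
        Var[W] = n(n+1)(2n+1)/24 - sum(t^3-t)/48 = 546/24 - 18/48 = 22.375.
        z = (W - E[W]) / sqrt(Var[W]) = (9 - 10.5) / 4.7302 = -0.3171.
        Two-sided p = 2*Phi(z) = 0.751160.
Step 6: alpha = 0.05. fail to reject H0.

W+ = 12, W- = 9, W = min = 9, p = 0.751160, fail to reject H0.


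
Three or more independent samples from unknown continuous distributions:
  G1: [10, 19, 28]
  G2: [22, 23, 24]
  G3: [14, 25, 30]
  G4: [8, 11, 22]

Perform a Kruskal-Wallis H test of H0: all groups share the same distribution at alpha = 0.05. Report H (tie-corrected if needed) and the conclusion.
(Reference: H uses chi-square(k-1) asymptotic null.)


Step 1: Combine all N = 12 observations and assign midranks.
sorted (value, group, rank): (8,G4,1), (10,G1,2), (11,G4,3), (14,G3,4), (19,G1,5), (22,G2,6.5), (22,G4,6.5), (23,G2,8), (24,G2,9), (25,G3,10), (28,G1,11), (30,G3,12)
Step 2: Sum ranks within each group.
R_1 = 18 (n_1 = 3)
R_2 = 23.5 (n_2 = 3)
R_3 = 26 (n_3 = 3)
R_4 = 10.5 (n_4 = 3)
Step 3: H = 12/(N(N+1)) * sum(R_i^2/n_i) - 3(N+1)
     = 12/(12*13) * (18^2/3 + 23.5^2/3 + 26^2/3 + 10.5^2/3) - 3*13
     = 0.076923 * 554.167 - 39
     = 3.628205.
Step 4: Ties present; correction factor C = 1 - 6/(12^3 - 12) = 0.996503. Corrected H = 3.628205 / 0.996503 = 3.640936.
Step 5: Under H0, H ~ chi^2(3); p-value = 0.302938.
Step 6: alpha = 0.05. fail to reject H0.

H = 3.6409, df = 3, p = 0.302938, fail to reject H0.


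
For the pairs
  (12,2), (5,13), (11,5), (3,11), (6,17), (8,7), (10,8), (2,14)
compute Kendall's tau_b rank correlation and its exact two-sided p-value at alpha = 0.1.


Step 1: Enumerate the 28 unordered pairs (i,j) with i<j and classify each by sign(x_j-x_i) * sign(y_j-y_i).
  (1,2):dx=-7,dy=+11->D; (1,3):dx=-1,dy=+3->D; (1,4):dx=-9,dy=+9->D; (1,5):dx=-6,dy=+15->D
  (1,6):dx=-4,dy=+5->D; (1,7):dx=-2,dy=+6->D; (1,8):dx=-10,dy=+12->D; (2,3):dx=+6,dy=-8->D
  (2,4):dx=-2,dy=-2->C; (2,5):dx=+1,dy=+4->C; (2,6):dx=+3,dy=-6->D; (2,7):dx=+5,dy=-5->D
  (2,8):dx=-3,dy=+1->D; (3,4):dx=-8,dy=+6->D; (3,5):dx=-5,dy=+12->D; (3,6):dx=-3,dy=+2->D
  (3,7):dx=-1,dy=+3->D; (3,8):dx=-9,dy=+9->D; (4,5):dx=+3,dy=+6->C; (4,6):dx=+5,dy=-4->D
  (4,7):dx=+7,dy=-3->D; (4,8):dx=-1,dy=+3->D; (5,6):dx=+2,dy=-10->D; (5,7):dx=+4,dy=-9->D
  (5,8):dx=-4,dy=-3->C; (6,7):dx=+2,dy=+1->C; (6,8):dx=-6,dy=+7->D; (7,8):dx=-8,dy=+6->D
Step 2: C = 5, D = 23, total pairs = 28.
Step 3: tau = (C - D)/(n(n-1)/2) = (5 - 23)/28 = -0.642857.
Step 4: Exact two-sided p-value (enumerate n! = 40320 permutations of y under H0): p = 0.031151.
Step 5: alpha = 0.1. reject H0.

tau_b = -0.6429 (C=5, D=23), p = 0.031151, reject H0.


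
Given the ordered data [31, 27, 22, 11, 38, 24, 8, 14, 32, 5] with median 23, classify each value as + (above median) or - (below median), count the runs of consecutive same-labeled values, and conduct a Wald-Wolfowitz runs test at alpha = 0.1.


Step 1: Compute median = 23; label A = above, B = below.
Labels in order: AABBAABBAB  (n_A = 5, n_B = 5)
Step 2: Count runs R = 6.
Step 3: Under H0 (random ordering), E[R] = 2*n_A*n_B/(n_A+n_B) + 1 = 2*5*5/10 + 1 = 6.0000.
        Var[R] = 2*n_A*n_B*(2*n_A*n_B - n_A - n_B) / ((n_A+n_B)^2 * (n_A+n_B-1)) = 2000/900 = 2.2222.
        SD[R] = 1.4907.
Step 4: R = E[R], so z = 0 with no continuity correction.
Step 5: Two-sided p-value via normal approximation = 2*(1 - Phi(|z|)) = 1.000000.
Step 6: alpha = 0.1. fail to reject H0.

R = 6, z = 0.0000, p = 1.000000, fail to reject H0.


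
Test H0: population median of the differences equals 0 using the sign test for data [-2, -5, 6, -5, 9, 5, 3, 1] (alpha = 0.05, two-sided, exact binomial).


Step 1: Discard zero differences. Original n = 8; n_eff = number of nonzero differences = 8.
Nonzero differences (with sign): -2, -5, +6, -5, +9, +5, +3, +1
Step 2: Count signs: positive = 5, negative = 3.
Step 3: Under H0: P(positive) = 0.5, so the number of positives S ~ Bin(8, 0.5).
Step 4: Two-sided exact p-value = sum of Bin(8,0.5) probabilities at or below the observed probability = 0.726562.
Step 5: alpha = 0.05. fail to reject H0.

n_eff = 8, pos = 5, neg = 3, p = 0.726562, fail to reject H0.


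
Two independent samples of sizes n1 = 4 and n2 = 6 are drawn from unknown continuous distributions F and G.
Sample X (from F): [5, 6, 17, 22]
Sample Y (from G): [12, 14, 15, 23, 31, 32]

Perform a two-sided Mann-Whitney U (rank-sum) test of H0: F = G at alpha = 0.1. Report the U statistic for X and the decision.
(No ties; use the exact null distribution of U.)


Step 1: Combine and sort all 10 observations; assign midranks.
sorted (value, group): (5,X), (6,X), (12,Y), (14,Y), (15,Y), (17,X), (22,X), (23,Y), (31,Y), (32,Y)
ranks: 5->1, 6->2, 12->3, 14->4, 15->5, 17->6, 22->7, 23->8, 31->9, 32->10
Step 2: Rank sum for X: R1 = 1 + 2 + 6 + 7 = 16.
Step 3: U_X = R1 - n1(n1+1)/2 = 16 - 4*5/2 = 16 - 10 = 6.
       U_Y = n1*n2 - U_X = 24 - 6 = 18.
Step 4: No ties, so the exact null distribution of U (based on enumerating the C(10,4) = 210 equally likely rank assignments) gives the two-sided p-value.
Step 5: p-value = 0.257143; compare to alpha = 0.1. fail to reject H0.

U_X = 6, p = 0.257143, fail to reject H0 at alpha = 0.1.


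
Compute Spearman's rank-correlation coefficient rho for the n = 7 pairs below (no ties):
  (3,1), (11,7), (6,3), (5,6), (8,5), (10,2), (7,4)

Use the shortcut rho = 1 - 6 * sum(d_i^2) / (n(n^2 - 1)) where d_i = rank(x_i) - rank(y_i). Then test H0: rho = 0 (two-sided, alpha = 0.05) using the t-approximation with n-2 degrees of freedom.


Step 1: Rank x and y separately (midranks; no ties here).
rank(x): 3->1, 11->7, 6->3, 5->2, 8->5, 10->6, 7->4
rank(y): 1->1, 7->7, 3->3, 6->6, 5->5, 2->2, 4->4
Step 2: d_i = R_x(i) - R_y(i); compute d_i^2.
  (1-1)^2=0, (7-7)^2=0, (3-3)^2=0, (2-6)^2=16, (5-5)^2=0, (6-2)^2=16, (4-4)^2=0
sum(d^2) = 32.
Step 3: rho = 1 - 6*32 / (7*(7^2 - 1)) = 1 - 192/336 = 0.428571.
Step 4: Under H0, t = rho * sqrt((n-2)/(1-rho^2)) = 1.0607 ~ t(5).
Step 5: Two-sided p-value from the t-distribution with 5 df = 0.337368.
Step 6: alpha = 0.05. fail to reject H0.

rho = 0.4286, p = 0.337368, fail to reject H0 at alpha = 0.05.


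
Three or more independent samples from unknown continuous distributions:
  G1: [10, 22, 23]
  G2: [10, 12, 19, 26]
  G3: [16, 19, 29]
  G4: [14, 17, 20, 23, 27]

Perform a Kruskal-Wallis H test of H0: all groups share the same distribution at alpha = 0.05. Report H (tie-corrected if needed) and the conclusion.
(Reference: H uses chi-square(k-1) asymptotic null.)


Step 1: Combine all N = 15 observations and assign midranks.
sorted (value, group, rank): (10,G1,1.5), (10,G2,1.5), (12,G2,3), (14,G4,4), (16,G3,5), (17,G4,6), (19,G2,7.5), (19,G3,7.5), (20,G4,9), (22,G1,10), (23,G1,11.5), (23,G4,11.5), (26,G2,13), (27,G4,14), (29,G3,15)
Step 2: Sum ranks within each group.
R_1 = 23 (n_1 = 3)
R_2 = 25 (n_2 = 4)
R_3 = 27.5 (n_3 = 3)
R_4 = 44.5 (n_4 = 5)
Step 3: H = 12/(N(N+1)) * sum(R_i^2/n_i) - 3(N+1)
     = 12/(15*16) * (23^2/3 + 25^2/4 + 27.5^2/3 + 44.5^2/5) - 3*16
     = 0.050000 * 980.717 - 48
     = 1.035833.
Step 4: Ties present; correction factor C = 1 - 18/(15^3 - 15) = 0.994643. Corrected H = 1.035833 / 0.994643 = 1.041412.
Step 5: Under H0, H ~ chi^2(3); p-value = 0.791233.
Step 6: alpha = 0.05. fail to reject H0.

H = 1.0414, df = 3, p = 0.791233, fail to reject H0.


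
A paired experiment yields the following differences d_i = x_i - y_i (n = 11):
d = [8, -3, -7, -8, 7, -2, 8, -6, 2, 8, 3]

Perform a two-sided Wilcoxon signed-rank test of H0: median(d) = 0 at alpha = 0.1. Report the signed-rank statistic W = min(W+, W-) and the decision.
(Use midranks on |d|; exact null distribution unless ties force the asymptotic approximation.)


Step 1: Drop any zero differences (none here) and take |d_i|.
|d| = [8, 3, 7, 8, 7, 2, 8, 6, 2, 8, 3]
Step 2: Midrank |d_i| (ties get averaged ranks).
ranks: |8|->9.5, |3|->3.5, |7|->6.5, |8|->9.5, |7|->6.5, |2|->1.5, |8|->9.5, |6|->5, |2|->1.5, |8|->9.5, |3|->3.5
Step 3: Attach original signs; sum ranks with positive sign and with negative sign.
W+ = 9.5 + 6.5 + 9.5 + 1.5 + 9.5 + 3.5 = 40
W- = 3.5 + 6.5 + 9.5 + 1.5 + 5 = 26
(Check: W+ + W- = 66 should equal n(n+1)/2 = 66.)
Step 4: Test statistic W = min(W+, W-) = 26.
Step 5: Ties in |d|, so use the tie-corrected normal approximation.
        E[W] = n(n+1)/4 = 11*12/4 = 33.
        Tie groups: |d|=2 (t=2), |d|=3 (t=2), |d|=7 (t=2), |d|=8 (t=4); sum(t^3 - t) = 78.
        Var[W] = n(n+1)(2n+1)/24 - sum(t^3-t)/48 = 3036/24 - 78/48 = 124.875.
        z = (W - E[W]) / sqrt(Var[W]) = (26 - 33) / 11.1747 = -0.6264.
        Two-sided p = 2*Phi(z) = 0.531045.
Step 6: alpha = 0.1. fail to reject H0.

W+ = 40, W- = 26, W = min = 26, p = 0.531045, fail to reject H0.


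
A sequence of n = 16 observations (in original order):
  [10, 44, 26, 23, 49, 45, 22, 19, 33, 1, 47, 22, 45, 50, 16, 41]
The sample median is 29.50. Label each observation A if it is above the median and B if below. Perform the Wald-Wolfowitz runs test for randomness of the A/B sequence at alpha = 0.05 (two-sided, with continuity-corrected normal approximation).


Step 1: Compute median = 29.50; label A = above, B = below.
Labels in order: BABBAABBABABAABA  (n_A = 8, n_B = 8)
Step 2: Count runs R = 12.
Step 3: Under H0 (random ordering), E[R] = 2*n_A*n_B/(n_A+n_B) + 1 = 2*8*8/16 + 1 = 9.0000.
        Var[R] = 2*n_A*n_B*(2*n_A*n_B - n_A - n_B) / ((n_A+n_B)^2 * (n_A+n_B-1)) = 14336/3840 = 3.7333.
        SD[R] = 1.9322.
Step 4: Continuity-corrected z = (R - 0.5 - E[R]) / SD[R] = (12 - 0.5 - 9.0000) / 1.9322 = 1.2939.
Step 5: Two-sided p-value via normal approximation = 2*(1 - Phi(|z|)) = 0.195709.
Step 6: alpha = 0.05. fail to reject H0.

R = 12, z = 1.2939, p = 0.195709, fail to reject H0.


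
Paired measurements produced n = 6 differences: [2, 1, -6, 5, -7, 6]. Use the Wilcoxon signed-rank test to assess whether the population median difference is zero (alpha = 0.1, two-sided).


Step 1: Drop any zero differences (none here) and take |d_i|.
|d| = [2, 1, 6, 5, 7, 6]
Step 2: Midrank |d_i| (ties get averaged ranks).
ranks: |2|->2, |1|->1, |6|->4.5, |5|->3, |7|->6, |6|->4.5
Step 3: Attach original signs; sum ranks with positive sign and with negative sign.
W+ = 2 + 1 + 3 + 4.5 = 10.5
W- = 4.5 + 6 = 10.5
(Check: W+ + W- = 21 should equal n(n+1)/2 = 21.)
Step 4: Test statistic W = min(W+, W-) = 10.5.
Step 5: Ties in |d|, so use the tie-corrected normal approximation.
        E[W] = n(n+1)/4 = 6*7/4 = 10.5.
        Tie groups: |d|=6 (t=2); sum(t^3 - t) = 6.
        Var[W] = n(n+1)(2n+1)/24 - sum(t^3-t)/48 = 546/24 - 6/48 = 22.625.
        z = (W - E[W]) / sqrt(Var[W]) = (10.5 - 10.5) / 4.7566 = 0.0000.
        Two-sided p = 2*Phi(z) = 1.000000.
Step 6: alpha = 0.1. fail to reject H0.

W+ = 10.5, W- = 10.5, W = min = 10.5, p = 1.000000, fail to reject H0.


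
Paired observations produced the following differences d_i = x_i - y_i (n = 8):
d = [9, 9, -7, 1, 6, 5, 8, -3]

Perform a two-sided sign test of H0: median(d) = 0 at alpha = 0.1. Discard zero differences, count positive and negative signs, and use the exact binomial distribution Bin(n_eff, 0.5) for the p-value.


Step 1: Discard zero differences. Original n = 8; n_eff = number of nonzero differences = 8.
Nonzero differences (with sign): +9, +9, -7, +1, +6, +5, +8, -3
Step 2: Count signs: positive = 6, negative = 2.
Step 3: Under H0: P(positive) = 0.5, so the number of positives S ~ Bin(8, 0.5).
Step 4: Two-sided exact p-value = sum of Bin(8,0.5) probabilities at or below the observed probability = 0.289062.
Step 5: alpha = 0.1. fail to reject H0.

n_eff = 8, pos = 6, neg = 2, p = 0.289062, fail to reject H0.


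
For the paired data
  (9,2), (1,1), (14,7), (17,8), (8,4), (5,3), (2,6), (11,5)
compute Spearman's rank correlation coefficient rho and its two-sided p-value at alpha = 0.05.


Step 1: Rank x and y separately (midranks; no ties here).
rank(x): 9->5, 1->1, 14->7, 17->8, 8->4, 5->3, 2->2, 11->6
rank(y): 2->2, 1->1, 7->7, 8->8, 4->4, 3->3, 6->6, 5->5
Step 2: d_i = R_x(i) - R_y(i); compute d_i^2.
  (5-2)^2=9, (1-1)^2=0, (7-7)^2=0, (8-8)^2=0, (4-4)^2=0, (3-3)^2=0, (2-6)^2=16, (6-5)^2=1
sum(d^2) = 26.
Step 3: rho = 1 - 6*26 / (8*(8^2 - 1)) = 1 - 156/504 = 0.690476.
Step 4: Under H0, t = rho * sqrt((n-2)/(1-rho^2)) = 2.3382 ~ t(6).
Step 5: Two-sided p-value from the t-distribution with 6 df = 0.057990.
Step 6: alpha = 0.05. fail to reject H0.

rho = 0.6905, p = 0.057990, fail to reject H0 at alpha = 0.05.


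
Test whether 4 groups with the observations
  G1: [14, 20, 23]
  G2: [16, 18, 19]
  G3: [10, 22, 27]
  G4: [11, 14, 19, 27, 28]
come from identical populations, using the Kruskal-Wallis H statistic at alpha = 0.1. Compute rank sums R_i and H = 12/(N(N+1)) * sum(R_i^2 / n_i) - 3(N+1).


Step 1: Combine all N = 14 observations and assign midranks.
sorted (value, group, rank): (10,G3,1), (11,G4,2), (14,G1,3.5), (14,G4,3.5), (16,G2,5), (18,G2,6), (19,G2,7.5), (19,G4,7.5), (20,G1,9), (22,G3,10), (23,G1,11), (27,G3,12.5), (27,G4,12.5), (28,G4,14)
Step 2: Sum ranks within each group.
R_1 = 23.5 (n_1 = 3)
R_2 = 18.5 (n_2 = 3)
R_3 = 23.5 (n_3 = 3)
R_4 = 39.5 (n_4 = 5)
Step 3: H = 12/(N(N+1)) * sum(R_i^2/n_i) - 3(N+1)
     = 12/(14*15) * (23.5^2/3 + 18.5^2/3 + 23.5^2/3 + 39.5^2/5) - 3*15
     = 0.057143 * 794.3 - 45
     = 0.388571.
Step 4: Ties present; correction factor C = 1 - 18/(14^3 - 14) = 0.993407. Corrected H = 0.388571 / 0.993407 = 0.391150.
Step 5: Under H0, H ~ chi^2(3); p-value = 0.942064.
Step 6: alpha = 0.1. fail to reject H0.

H = 0.3912, df = 3, p = 0.942064, fail to reject H0.


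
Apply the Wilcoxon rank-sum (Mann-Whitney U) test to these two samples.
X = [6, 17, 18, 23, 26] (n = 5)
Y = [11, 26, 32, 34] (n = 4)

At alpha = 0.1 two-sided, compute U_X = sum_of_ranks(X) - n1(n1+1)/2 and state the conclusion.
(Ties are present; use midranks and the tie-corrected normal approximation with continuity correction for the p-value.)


Step 1: Combine and sort all 9 observations; assign midranks.
sorted (value, group): (6,X), (11,Y), (17,X), (18,X), (23,X), (26,X), (26,Y), (32,Y), (34,Y)
ranks: 6->1, 11->2, 17->3, 18->4, 23->5, 26->6.5, 26->6.5, 32->8, 34->9
Step 2: Rank sum for X: R1 = 1 + 3 + 4 + 5 + 6.5 = 19.5.
Step 3: U_X = R1 - n1(n1+1)/2 = 19.5 - 5*6/2 = 19.5 - 15 = 4.5.
       U_Y = n1*n2 - U_X = 20 - 4.5 = 15.5.
Step 4: Ties are present, so use the tie-corrected normal approximation (with continuity correction) for the p-value.
Step 5: p-value = 0.218742; compare to alpha = 0.1. fail to reject H0.

U_X = 4.5, p = 0.218742, fail to reject H0 at alpha = 0.1.


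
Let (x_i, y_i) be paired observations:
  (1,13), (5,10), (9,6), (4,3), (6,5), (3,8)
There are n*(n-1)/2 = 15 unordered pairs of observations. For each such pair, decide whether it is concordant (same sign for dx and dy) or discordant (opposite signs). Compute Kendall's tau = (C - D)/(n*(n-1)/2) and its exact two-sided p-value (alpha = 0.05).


Step 1: Enumerate the 15 unordered pairs (i,j) with i<j and classify each by sign(x_j-x_i) * sign(y_j-y_i).
  (1,2):dx=+4,dy=-3->D; (1,3):dx=+8,dy=-7->D; (1,4):dx=+3,dy=-10->D; (1,5):dx=+5,dy=-8->D
  (1,6):dx=+2,dy=-5->D; (2,3):dx=+4,dy=-4->D; (2,4):dx=-1,dy=-7->C; (2,5):dx=+1,dy=-5->D
  (2,6):dx=-2,dy=-2->C; (3,4):dx=-5,dy=-3->C; (3,5):dx=-3,dy=-1->C; (3,6):dx=-6,dy=+2->D
  (4,5):dx=+2,dy=+2->C; (4,6):dx=-1,dy=+5->D; (5,6):dx=-3,dy=+3->D
Step 2: C = 5, D = 10, total pairs = 15.
Step 3: tau = (C - D)/(n(n-1)/2) = (5 - 10)/15 = -0.333333.
Step 4: Exact two-sided p-value (enumerate n! = 720 permutations of y under H0): p = 0.469444.
Step 5: alpha = 0.05. fail to reject H0.

tau_b = -0.3333 (C=5, D=10), p = 0.469444, fail to reject H0.


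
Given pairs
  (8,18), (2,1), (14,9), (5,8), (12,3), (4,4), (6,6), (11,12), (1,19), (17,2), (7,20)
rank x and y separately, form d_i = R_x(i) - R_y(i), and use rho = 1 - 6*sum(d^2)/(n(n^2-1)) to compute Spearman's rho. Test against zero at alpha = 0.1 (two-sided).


Step 1: Rank x and y separately (midranks; no ties here).
rank(x): 8->7, 2->2, 14->10, 5->4, 12->9, 4->3, 6->5, 11->8, 1->1, 17->11, 7->6
rank(y): 18->9, 1->1, 9->7, 8->6, 3->3, 4->4, 6->5, 12->8, 19->10, 2->2, 20->11
Step 2: d_i = R_x(i) - R_y(i); compute d_i^2.
  (7-9)^2=4, (2-1)^2=1, (10-7)^2=9, (4-6)^2=4, (9-3)^2=36, (3-4)^2=1, (5-5)^2=0, (8-8)^2=0, (1-10)^2=81, (11-2)^2=81, (6-11)^2=25
sum(d^2) = 242.
Step 3: rho = 1 - 6*242 / (11*(11^2 - 1)) = 1 - 1452/1320 = -0.100000.
Step 4: Under H0, t = rho * sqrt((n-2)/(1-rho^2)) = -0.3015 ~ t(9).
Step 5: Two-sided p-value from the t-distribution with 9 df = 0.769875.
Step 6: alpha = 0.1. fail to reject H0.

rho = -0.1000, p = 0.769875, fail to reject H0 at alpha = 0.1.
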